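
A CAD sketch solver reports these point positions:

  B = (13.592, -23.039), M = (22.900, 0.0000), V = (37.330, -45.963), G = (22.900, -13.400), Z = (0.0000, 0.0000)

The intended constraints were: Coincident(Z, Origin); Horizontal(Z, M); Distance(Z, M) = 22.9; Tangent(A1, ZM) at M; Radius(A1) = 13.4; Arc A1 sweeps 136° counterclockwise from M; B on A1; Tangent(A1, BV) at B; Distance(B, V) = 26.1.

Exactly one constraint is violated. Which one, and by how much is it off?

Distance(B, V) = 26.1 — off by 6.90.

Z = (0.00, 0.00) ✓; Z.y = 0.00, M.y = 0.00 ✓; |ZM| = 22.90 ✓; ∠(GM, MZ) = 90.00° ✓; |GM| = 13.40 ✓; bearing(G→B) − bearing(G→M) = 136.0° ✓; |GB| = 13.40 ✓; ∠(GB, BV) = 90.00° ✓; |BV| = 33.00 ✗.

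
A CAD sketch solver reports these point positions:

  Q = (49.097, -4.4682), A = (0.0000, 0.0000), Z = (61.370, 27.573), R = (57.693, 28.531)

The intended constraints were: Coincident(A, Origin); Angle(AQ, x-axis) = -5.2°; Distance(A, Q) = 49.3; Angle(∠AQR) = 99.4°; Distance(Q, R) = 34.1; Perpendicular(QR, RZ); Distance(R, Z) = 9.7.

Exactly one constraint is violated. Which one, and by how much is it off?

Distance(R, Z) = 9.7 — off by 5.90.

A = (0.00, 0.00) ✓; AQ at -5.200° ✓; |AQ| = 49.30 ✓; ∠AQR = 99.40° ✓; |QR| = 34.10 ✓; ∠(QR, RZ) = 90.00° ✓; |RZ| = 3.800 ✗.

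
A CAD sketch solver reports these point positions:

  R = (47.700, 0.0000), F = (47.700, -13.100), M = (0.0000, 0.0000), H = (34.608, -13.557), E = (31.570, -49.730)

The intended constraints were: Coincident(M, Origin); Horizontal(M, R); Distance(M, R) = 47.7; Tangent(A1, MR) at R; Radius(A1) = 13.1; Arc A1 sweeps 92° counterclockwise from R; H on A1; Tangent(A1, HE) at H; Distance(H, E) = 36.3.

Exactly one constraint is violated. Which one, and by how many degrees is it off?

Tangent(A1, HE) at H — off by 6.80°.

M = (0.00, 0.00) ✓; M.y = 0.00, R.y = 0.00 ✓; |MR| = 47.70 ✓; ∠(FR, RM) = 90.00° ✓; |FR| = 13.10 ✓; bearing(F→H) − bearing(F→R) = 92.00° ✓; |FH| = 13.10 ✓; ∠(FH, HE) = 96.80° ✗; |HE| = 36.30 ✓.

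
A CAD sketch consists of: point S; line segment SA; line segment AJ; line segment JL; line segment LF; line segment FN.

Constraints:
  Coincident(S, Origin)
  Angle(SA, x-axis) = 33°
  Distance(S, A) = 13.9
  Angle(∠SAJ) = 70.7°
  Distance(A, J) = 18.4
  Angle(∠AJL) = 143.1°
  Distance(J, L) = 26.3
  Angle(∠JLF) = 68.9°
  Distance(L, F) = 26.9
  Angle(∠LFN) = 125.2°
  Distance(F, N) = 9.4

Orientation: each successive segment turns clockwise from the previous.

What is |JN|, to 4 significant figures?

28.39

∠JLF = 68.9° gives LF at 135.7° from the x-axis; with |LF| = 26.9, F = (-13.60, -15.69). ∠LFN = 125.2° gives FN at 80.90° from the x-axis; with |FN| = 9.4, N = (-12.11, -6.410). Then |JN| = |N − J| = 28.39.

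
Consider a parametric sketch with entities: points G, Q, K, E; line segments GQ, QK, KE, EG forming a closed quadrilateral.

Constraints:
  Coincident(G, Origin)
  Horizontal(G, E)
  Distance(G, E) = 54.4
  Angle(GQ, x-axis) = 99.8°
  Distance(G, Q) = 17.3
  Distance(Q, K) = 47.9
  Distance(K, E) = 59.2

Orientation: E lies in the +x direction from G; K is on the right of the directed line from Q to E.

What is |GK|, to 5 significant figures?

30.616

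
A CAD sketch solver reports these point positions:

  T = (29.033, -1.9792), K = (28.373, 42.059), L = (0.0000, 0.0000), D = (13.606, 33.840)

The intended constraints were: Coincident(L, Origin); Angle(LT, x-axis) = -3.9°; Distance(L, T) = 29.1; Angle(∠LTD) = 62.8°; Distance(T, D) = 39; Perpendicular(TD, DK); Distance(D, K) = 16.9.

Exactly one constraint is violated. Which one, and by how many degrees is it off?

Perpendicular(TD, DK) — off by 5.80°.

L = (0.00, 0.00) ✓; LT at -3.900° ✓; |LT| = 29.10 ✓; ∠LTD = 62.80° ✓; |TD| = 39.00 ✓; ∠(TD, DK) = 84.20° ✗; |DK| = 16.90 ✓.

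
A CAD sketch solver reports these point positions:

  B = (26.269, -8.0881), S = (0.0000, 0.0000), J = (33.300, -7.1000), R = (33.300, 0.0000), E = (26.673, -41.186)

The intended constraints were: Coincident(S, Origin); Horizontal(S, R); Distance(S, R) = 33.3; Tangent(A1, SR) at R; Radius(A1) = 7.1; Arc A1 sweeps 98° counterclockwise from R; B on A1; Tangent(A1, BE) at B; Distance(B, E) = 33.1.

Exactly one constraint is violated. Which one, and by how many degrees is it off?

Tangent(A1, BE) at B — off by 7.30°.

S = (0.00, 0.00) ✓; S.y = 0.00, R.y = 0.00 ✓; |SR| = 33.30 ✓; ∠(JR, RS) = 90.00° ✓; |JR| = 7.100 ✓; bearing(J→B) − bearing(J→R) = 98.00° ✓; |JB| = 7.100 ✓; ∠(JB, BE) = 97.30° ✗; |BE| = 33.10 ✓.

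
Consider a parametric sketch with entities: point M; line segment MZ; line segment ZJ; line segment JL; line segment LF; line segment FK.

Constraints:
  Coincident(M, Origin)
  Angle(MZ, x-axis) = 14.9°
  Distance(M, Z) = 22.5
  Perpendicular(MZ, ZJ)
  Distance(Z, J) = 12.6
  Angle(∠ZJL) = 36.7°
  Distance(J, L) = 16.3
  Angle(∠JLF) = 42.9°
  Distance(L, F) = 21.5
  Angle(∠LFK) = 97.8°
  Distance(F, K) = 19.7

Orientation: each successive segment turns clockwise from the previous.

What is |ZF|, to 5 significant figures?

11.905

M is at the origin; MZ runs at 14.9° with length 22.5, so Z = (21.743, 5.7855). The perpendicularity gives ZJ at right angles to MZ, so ZJ runs at -75.100°; with |ZJ| = 12.6, J = (24.983, -6.3909). ∠ZJL = 36.7° gives JL at 141.60° from the x-axis; with |JL| = 16.3, L = (12.209, 3.7339). ∠JLF = 42.9° gives LF at 4.5000° from the x-axis; with |LF| = 21.5, F = (33.643, 5.4207). Then |ZF| = |F − Z| = 11.905.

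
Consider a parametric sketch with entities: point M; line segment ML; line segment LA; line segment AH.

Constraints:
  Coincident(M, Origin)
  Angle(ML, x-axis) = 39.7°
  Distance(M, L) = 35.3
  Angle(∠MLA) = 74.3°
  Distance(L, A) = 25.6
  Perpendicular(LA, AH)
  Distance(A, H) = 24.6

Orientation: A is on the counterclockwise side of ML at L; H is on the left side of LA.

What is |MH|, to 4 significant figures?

18.59

M is at the origin; ML runs at 39.7° with length 35.3, so L = 35.3·(cos 39.7°, sin 39.7°) = (27.16, 22.55). ∠MLA = 74.3°, so LA runs at 39.7° + (180° − 74.3°) = 145.4° from the x-axis; with |LA| = 25.6, A = L + 25.6·(cos 145.4°, sin 145.4°) = (6.088, 37.09). The perpendicularity gives AH at right angles to LA; with |AH| = 24.6 on the left of LA, H = A + 24.6·(-0.5678, -0.8231) = (-7.881, 16.84). Then |MH| = |H − M| = 18.59.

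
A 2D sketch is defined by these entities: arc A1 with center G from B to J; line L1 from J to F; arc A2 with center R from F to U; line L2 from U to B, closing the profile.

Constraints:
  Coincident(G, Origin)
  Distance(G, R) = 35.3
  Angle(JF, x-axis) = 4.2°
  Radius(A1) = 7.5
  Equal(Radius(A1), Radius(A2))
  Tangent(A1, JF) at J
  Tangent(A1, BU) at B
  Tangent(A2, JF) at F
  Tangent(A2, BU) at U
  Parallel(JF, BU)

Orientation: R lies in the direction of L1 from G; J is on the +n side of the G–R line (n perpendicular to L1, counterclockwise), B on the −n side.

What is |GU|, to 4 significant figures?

36.09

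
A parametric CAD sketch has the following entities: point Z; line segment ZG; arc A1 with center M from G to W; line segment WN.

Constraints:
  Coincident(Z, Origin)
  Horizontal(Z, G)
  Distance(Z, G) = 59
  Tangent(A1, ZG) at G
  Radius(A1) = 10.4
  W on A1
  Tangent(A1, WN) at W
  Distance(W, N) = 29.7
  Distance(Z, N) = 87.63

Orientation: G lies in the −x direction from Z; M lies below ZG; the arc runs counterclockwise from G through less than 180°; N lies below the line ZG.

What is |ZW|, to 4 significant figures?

68.60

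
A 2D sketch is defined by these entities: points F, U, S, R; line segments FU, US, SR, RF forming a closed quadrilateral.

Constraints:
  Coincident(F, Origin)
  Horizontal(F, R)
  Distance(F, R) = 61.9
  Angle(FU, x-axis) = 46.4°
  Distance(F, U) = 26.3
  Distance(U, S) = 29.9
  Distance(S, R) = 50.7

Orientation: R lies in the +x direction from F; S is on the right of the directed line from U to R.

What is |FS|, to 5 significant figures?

15.986

Checks: |US| = 29.90 ✓; |SR| = 50.70 ✓.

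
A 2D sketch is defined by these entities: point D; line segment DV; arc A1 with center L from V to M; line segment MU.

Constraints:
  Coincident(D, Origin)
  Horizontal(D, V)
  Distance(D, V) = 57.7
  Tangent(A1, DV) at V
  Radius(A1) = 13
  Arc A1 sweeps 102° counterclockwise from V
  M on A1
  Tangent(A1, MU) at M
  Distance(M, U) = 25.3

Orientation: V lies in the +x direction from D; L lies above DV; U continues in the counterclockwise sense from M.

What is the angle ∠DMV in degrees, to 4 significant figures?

38.43°

D is at the origin; DV is horizontal with |DV| = 57.7 and V on the +x side, so V = (57.70, 0.000). The tangent condition forces LV to be normal to DV, so L = V + (0, 13) = (57.70, 13.00). On A1, V sits at bearing -90° from L; a 102° counterclockwise sweep puts M at bearing 12°, so M = L + 13.0·(cos 12°, sin 12°) = (70.42, 15.70). Then cos ∠DMV = MD·MV / (|MD||MV|), giving 38.43°.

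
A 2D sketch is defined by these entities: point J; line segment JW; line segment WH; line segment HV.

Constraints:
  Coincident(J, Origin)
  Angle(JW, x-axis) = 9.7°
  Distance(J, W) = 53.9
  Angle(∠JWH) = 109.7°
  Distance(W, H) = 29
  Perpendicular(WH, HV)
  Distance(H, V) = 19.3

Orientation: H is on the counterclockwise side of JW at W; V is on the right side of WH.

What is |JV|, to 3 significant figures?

84.4

J is at the origin; JW runs at 9.7° with length 53.9, so W = 53.9·(cos 9.7°, sin 9.7°) = (53.1, 9.08). ∠JWH = 109.7°, so WH runs at 9.7° + (180° − 109.7°) = 80.0° from the x-axis; with |WH| = 29.0, H = W + 29.0·(cos 80.0°, sin 80.0°) = (58.2, 37.6). WH ⟂ HV; with |HV| = 19.3 on the right of WH, V = H + 19.3·(0.985, -0.174) = (77.2, 34.3). Then |JV| = |V − J| = 84.4.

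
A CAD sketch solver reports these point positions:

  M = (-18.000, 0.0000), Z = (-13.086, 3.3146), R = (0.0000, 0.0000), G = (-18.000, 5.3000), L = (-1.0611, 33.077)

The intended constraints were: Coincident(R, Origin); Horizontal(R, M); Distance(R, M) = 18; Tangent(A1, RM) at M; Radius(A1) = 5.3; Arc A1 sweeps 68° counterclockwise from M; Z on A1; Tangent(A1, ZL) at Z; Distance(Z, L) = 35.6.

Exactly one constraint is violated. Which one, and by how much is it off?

Distance(Z, L) = 35.6 — off by 3.50.

R = (0.00, 0.00) ✓; R.y = 0.00, M.y = 0.00 ✓; |RM| = 18.00 ✓; ∠(GM, MR) = 90.00° ✓; |GM| = 5.300 ✓; bearing(G→Z) − bearing(G→M) = 68.00° ✓; |GZ| = 5.300 ✓; ∠(GZ, ZL) = 90.00° ✓; |ZL| = 32.10 ✗.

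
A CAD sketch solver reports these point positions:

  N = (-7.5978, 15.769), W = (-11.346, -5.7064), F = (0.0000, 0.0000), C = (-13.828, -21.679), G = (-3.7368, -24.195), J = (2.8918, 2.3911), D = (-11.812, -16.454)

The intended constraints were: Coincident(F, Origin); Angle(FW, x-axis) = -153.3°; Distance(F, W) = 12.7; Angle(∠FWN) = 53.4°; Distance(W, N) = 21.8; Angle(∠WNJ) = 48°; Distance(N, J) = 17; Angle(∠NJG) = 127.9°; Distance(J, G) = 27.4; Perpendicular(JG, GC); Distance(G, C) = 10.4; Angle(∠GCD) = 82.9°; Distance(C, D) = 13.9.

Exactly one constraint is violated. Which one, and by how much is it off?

Distance(C, D) = 13.9 — off by 8.30.

F = (0.00, 0.00) ✓; FW at -153.3° ✓; |FW| = 12.70 ✓; ∠FWN = 53.40° ✓; |WN| = 21.80 ✓; ∠WNJ = 48.00° ✓; |NJ| = 17.00 ✓; ∠NJG = 127.9° ✓; |JG| = 27.40 ✓; ∠(JG, GC) = 90.00° ✓; |GC| = 10.40 ✓; ∠GCD = 82.90° ✓; |CD| = 5.600 ✗.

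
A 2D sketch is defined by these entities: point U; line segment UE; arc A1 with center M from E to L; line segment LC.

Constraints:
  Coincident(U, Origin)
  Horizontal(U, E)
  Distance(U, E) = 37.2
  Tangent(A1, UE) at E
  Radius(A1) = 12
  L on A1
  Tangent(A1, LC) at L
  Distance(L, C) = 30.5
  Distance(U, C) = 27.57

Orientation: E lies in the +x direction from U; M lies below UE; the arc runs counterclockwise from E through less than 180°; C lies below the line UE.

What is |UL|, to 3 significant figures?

28.6

Checks: U = (0.00, 0.00) ✓; |ML| = 12.00 ✓; ∠(ML, LC) = 90.00° ✓; |LC| = 30.50 ✓; |UC| = 27.57 ✓.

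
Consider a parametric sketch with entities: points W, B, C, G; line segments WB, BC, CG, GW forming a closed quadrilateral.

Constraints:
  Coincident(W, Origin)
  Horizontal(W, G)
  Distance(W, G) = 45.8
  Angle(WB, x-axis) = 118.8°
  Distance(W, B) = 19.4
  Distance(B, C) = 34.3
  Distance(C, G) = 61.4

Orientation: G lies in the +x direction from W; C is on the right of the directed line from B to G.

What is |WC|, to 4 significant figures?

21.58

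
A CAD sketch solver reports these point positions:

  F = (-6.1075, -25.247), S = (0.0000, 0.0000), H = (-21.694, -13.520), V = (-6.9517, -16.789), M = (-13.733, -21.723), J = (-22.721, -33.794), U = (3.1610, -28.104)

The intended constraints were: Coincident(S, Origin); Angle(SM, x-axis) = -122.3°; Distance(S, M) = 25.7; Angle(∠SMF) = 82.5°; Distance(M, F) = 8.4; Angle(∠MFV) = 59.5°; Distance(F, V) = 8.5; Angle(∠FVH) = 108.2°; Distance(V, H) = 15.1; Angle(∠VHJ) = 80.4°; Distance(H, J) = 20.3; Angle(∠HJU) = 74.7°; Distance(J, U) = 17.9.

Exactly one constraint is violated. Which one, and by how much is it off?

Distance(J, U) = 17.9 — off by 8.60.

S = (0.00, 0.00) ✓; SM at -122.3° ✓; |SM| = 25.70 ✓; ∠SMF = 82.50° ✓; |MF| = 8.400 ✓; ∠MFV = 59.50° ✓; |FV| = 8.500 ✓; ∠FVH = 108.2° ✓; |VH| = 15.10 ✓; ∠VHJ = 80.40° ✓; |HJ| = 20.30 ✓; ∠HJU = 74.70° ✓; |JU| = 26.50 ✗.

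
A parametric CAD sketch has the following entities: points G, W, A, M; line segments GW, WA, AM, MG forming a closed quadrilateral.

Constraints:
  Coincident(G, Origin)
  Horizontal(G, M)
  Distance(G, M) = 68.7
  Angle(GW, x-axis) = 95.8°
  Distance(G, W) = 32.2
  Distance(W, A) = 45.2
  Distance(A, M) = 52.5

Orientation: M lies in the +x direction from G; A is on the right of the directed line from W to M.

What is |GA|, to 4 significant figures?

18.87

Checks: GW at 95.80° ✓; |WA| = 45.20 ✓; |AM| = 52.50 ✓.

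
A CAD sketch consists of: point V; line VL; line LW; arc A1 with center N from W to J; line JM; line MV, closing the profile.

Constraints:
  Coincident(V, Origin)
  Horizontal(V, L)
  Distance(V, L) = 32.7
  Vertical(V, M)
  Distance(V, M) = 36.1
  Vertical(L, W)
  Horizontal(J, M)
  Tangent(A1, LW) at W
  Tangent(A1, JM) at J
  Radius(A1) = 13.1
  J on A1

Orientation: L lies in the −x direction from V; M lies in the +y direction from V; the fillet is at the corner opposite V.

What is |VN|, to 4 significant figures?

30.22

V is at the origin; VL is horizontal with |VL| = 32.7 and L on the −x side, so L = (-32.70, 0.000). VM is vertical with |VM| = 36.1 and M on the +y side, so M = (0.000, 36.10). The virtual corner opposite V is at (-32.70, 36.10). Tangency of A1 to LW means the radius NW is perpendicular to LW and A1 meets JM tangentially, so NJ is at right angles to JM, with radius 13.1, so the center N sits 13.1 in from both sides at N = (-19.60, 23.00). Then |VN| = |N − V| = 30.22.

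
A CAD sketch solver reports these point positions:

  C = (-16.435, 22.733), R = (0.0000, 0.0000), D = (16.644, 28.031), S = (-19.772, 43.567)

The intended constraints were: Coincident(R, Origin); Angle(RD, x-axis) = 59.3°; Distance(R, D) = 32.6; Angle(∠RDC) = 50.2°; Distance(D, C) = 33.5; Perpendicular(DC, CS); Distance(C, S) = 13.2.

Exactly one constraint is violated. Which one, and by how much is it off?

Distance(C, S) = 13.2 — off by 7.90.

R = (0.00, 0.00) ✓; RD at 59.30° ✓; |RD| = 32.60 ✓; ∠RDC = 50.20° ✓; |DC| = 33.50 ✓; ∠(DC, CS) = 90.00° ✓; |CS| = 21.10 ✗.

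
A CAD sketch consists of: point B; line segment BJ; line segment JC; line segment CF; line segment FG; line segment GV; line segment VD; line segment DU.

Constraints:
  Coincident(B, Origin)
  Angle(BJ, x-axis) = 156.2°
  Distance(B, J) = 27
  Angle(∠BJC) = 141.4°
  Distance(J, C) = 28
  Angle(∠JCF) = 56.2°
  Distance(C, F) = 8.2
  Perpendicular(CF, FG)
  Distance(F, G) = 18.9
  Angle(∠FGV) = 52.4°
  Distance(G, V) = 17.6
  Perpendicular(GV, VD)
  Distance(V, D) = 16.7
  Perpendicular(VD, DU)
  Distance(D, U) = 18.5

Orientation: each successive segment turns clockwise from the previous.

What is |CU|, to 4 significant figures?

20.09

B is at the origin; BJ runs at 156.2° with length 27.0, so J = (-24.70, 10.90). ∠BJC = 141.4° gives JC at 117.6° from the x-axis; with |JC| = 28.0, C = (-37.68, 35.71). ∠JCF = 56.2° gives CF at -6.200° from the x-axis; with |CF| = 8.2, F = (-29.52, 34.82). CF ⟂ FG, so FG runs at -96.20°; with |FG| = 18.9, G = (-31.57, 16.03). ∠FGV = 52.4° gives GV at 136.2° from the x-axis; with |GV| = 17.6, V = (-44.27, 28.22). GV is perpendicular to VD, so VD runs at 46.20°; with |VD| = 16.7, D = (-32.71, 40.27). The perpendicularity gives DU at right angles to VD, so DU runs at -43.80°; with |DU| = 18.5, U = (-19.36, 27.46). Then |CU| = |U − C| = 20.09.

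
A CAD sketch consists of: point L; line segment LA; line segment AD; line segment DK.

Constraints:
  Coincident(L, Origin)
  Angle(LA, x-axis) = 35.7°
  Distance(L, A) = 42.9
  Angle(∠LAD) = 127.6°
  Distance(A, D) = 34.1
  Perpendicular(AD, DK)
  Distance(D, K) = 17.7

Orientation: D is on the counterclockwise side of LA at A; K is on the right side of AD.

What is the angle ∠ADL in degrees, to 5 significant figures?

29.419°

L is at the origin; LA runs at 35.7° with length 42.9, so A = 42.9·(cos 35.7°, sin 35.7°) = (34.838, 25.034). ∠LAD = 127.6°, so AD runs at 35.7° + (180° − 127.6°) = 88.100° from the x-axis; with |AD| = 34.1, D = A + 34.1·(cos 88.100°, sin 88.100°) = (35.969, 59.115). Then cos ∠ADL = DA·DL / (|DA||DL|), giving 29.419°.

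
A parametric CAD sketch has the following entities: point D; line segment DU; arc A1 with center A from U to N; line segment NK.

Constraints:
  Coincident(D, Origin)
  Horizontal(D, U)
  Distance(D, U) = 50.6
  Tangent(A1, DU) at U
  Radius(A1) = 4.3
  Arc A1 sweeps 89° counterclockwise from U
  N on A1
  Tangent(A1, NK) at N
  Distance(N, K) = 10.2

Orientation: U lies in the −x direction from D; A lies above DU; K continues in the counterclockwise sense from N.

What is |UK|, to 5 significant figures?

15.102

D is at the origin; DU is horizontal with |DU| = 50.6 and U on the −x side, so U = (-50.600, 0.0000). The tangent condition forces AU to be normal to DU, so A = U + (0, 4.3) = (-50.600, 4.3000). On A1, U sits at bearing -90° from A; an 89° counterclockwise sweep puts N at bearing -1°, so N = A + 4.3·(cos -1°, sin -1°) = (-46.301, 4.2250). A1 meets NK tangentially, so AN is at right angles to NK, so NK runs along (−sin -1°, cos -1°); with |NK| = 10.2, K = (-46.123, 14.423). Then |UK| = |K − U| = 15.102.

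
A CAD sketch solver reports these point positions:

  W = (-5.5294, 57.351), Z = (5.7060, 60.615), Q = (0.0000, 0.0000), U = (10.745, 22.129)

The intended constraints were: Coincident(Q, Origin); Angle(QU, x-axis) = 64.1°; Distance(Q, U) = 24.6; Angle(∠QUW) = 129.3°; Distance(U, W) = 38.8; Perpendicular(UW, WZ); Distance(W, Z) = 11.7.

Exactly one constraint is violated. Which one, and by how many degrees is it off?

Perpendicular(UW, WZ) — off by 8.60°.

Q = (0.00, 0.00) ✓; QU at 64.10° ✓; |QU| = 24.60 ✓; ∠QUW = 129.3° ✓; |UW| = 38.80 ✓; ∠(UW, WZ) = 98.60° ✗; |WZ| = 11.70 ✓.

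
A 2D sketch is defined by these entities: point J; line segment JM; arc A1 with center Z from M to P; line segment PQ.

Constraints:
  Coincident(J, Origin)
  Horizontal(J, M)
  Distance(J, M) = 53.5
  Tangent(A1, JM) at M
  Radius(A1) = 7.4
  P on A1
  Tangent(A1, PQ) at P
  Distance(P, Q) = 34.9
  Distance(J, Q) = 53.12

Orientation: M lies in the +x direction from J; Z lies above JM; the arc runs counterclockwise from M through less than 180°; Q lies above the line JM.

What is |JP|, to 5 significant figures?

60.365

Checks: |ZP| = 7.400 ✓; ∠(ZP, PQ) = 90.00° ✓; |PQ| = 34.90 ✓; |JQ| = 53.12 ✓.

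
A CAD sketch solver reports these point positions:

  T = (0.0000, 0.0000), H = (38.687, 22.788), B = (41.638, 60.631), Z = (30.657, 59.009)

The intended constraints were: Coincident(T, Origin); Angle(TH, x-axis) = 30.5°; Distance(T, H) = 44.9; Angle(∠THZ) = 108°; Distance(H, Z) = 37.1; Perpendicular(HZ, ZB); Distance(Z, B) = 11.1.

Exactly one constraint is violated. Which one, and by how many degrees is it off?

Perpendicular(HZ, ZB) — off by 4.10°.

T = (0.00, 0.00) ✓; TH at 30.50° ✓; |TH| = 44.90 ✓; ∠THZ = 108.0° ✓; |HZ| = 37.10 ✓; ∠(HZ, ZB) = 94.10° ✗; |ZB| = 11.10 ✓.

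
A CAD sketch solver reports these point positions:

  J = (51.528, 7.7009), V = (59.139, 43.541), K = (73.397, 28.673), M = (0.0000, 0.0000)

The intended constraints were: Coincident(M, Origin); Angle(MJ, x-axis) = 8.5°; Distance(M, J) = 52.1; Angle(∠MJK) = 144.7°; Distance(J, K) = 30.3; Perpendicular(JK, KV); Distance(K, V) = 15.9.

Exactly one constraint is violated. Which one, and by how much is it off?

Distance(K, V) = 15.9 — off by 4.70.

M = (0.00, 0.00) ✓; MJ at 8.500° ✓; |MJ| = 52.10 ✓; ∠MJK = 144.7° ✓; |JK| = 30.30 ✓; ∠(JK, KV) = 90.00° ✓; |KV| = 20.60 ✗.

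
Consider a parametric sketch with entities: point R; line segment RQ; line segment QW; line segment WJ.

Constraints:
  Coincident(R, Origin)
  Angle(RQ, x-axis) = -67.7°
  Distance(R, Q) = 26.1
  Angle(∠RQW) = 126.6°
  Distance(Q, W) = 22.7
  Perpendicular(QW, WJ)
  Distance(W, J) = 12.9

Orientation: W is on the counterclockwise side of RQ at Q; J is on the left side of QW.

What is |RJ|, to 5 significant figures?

39.100

R is at the origin; RQ runs at -67.7° with length 26.1, so Q = 26.1·(cos -67.7°, sin -67.7°) = (9.9038, -24.148). ∠RQW = 126.6°, so QW runs at -67.7° + (180° − 126.6°) = -14.300° from the x-axis; with |QW| = 22.7, W = Q + 22.7·(cos -14.300°, sin -14.300°) = (31.900, -29.755). QW ⟂ WJ; with |WJ| = 12.9 on the left of QW, J = W + 12.9·(0.24700, 0.96902) = (35.087, -17.255). Then |RJ| = |J − R| = 39.100.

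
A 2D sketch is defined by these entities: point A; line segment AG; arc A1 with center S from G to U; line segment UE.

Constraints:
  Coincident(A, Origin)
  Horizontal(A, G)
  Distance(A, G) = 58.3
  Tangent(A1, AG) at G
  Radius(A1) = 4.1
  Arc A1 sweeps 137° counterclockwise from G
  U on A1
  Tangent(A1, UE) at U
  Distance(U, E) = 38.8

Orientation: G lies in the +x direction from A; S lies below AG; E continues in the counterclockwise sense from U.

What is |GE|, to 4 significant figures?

42.20

A is at the origin; A and G share the same y with |AG| = 58.3 and G on the +x side, so G = (58.30, 0.000). A1 meets AG tangentially, so SG is at right angles to AG, so S = G + (0, -4.1) = (58.30, -4.100). On A1, G sits at bearing 90° from S; a 137° counterclockwise sweep puts U at bearing 227°, so U = S + 4.1·(cos 227°, sin 227°) = (55.50, -7.099). A1 meets UE tangentially, so SU is at right angles to UE, so UE runs along (−sin 227°, cos 227°); with |UE| = 38.8, E = (83.88, -33.56). Then |GE| = |E − G| = 42.20.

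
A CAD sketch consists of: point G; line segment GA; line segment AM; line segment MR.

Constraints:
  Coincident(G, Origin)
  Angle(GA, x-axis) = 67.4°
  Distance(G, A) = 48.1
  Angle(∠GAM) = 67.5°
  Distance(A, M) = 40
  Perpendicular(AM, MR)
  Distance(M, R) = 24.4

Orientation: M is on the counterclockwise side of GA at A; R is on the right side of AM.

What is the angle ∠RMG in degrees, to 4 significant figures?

154.1°

G is at the origin; GA runs at 67.4° with length 48.1, so A = 48.1·(cos 67.4°, sin 67.4°) = (18.48, 44.41). ∠GAM = 67.5°, so AM runs at 67.4° + (180° − 67.5°) = 179.9° from the x-axis; with |AM| = 40.0, M = A + 40.0·(cos 179.9°, sin 179.9°) = (-21.52, 44.48). The perpendicularity gives MR at right angles to AM; with |MR| = 24.4 on the right of AM, R = M + 24.4·(0.001745, 1.000) = (-21.47, 68.88). Then cos ∠RMG = MR·MG / (|MR||MG|), giving 154.1°.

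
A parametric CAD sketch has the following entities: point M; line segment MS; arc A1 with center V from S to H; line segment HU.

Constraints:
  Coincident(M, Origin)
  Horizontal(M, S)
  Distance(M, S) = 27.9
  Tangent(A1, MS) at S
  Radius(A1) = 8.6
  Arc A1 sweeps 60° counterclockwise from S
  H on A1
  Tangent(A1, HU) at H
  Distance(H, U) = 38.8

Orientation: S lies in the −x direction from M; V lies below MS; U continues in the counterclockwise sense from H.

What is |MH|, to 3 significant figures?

35.6

M is at the origin; MS is horizontal with |MS| = 27.9 and S on the −x side, so S = (-27.9, 0.00). Since A1 is tangent to MS there, VS ⟂ MS, so V = S + (0, -8.6) = (-27.9, -8.60). On A1, S sits at bearing 90° from V; a 60° counterclockwise sweep puts H at bearing 150°, so H = V + 8.6·(cos 150°, sin 150°) = (-35.3, -4.30). Then |MH| = |H − M| = 35.6.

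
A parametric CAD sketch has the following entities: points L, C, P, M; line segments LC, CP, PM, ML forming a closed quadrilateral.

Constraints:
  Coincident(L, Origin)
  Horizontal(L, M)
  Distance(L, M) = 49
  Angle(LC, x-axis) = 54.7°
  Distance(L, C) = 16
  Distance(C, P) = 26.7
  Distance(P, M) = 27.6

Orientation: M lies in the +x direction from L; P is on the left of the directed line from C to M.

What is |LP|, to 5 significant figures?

41.103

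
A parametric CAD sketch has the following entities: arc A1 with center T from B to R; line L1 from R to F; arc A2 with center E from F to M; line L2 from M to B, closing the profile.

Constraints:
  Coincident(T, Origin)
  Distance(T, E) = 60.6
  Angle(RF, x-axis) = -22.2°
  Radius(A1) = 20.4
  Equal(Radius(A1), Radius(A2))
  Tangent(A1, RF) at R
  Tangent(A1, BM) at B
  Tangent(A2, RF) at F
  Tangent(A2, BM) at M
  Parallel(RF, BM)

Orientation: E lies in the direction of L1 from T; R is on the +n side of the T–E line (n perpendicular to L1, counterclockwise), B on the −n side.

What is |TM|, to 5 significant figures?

63.942

Tangency of A1 to both parallel lines with radius 20.4 puts R and B at T ± 20.4·n: R = (7.7080, 18.888), B = (-7.7080, -18.888). Equal radii place F and M the same way about E: F = E + 20.4·n = (63.816, -4.0094), M = E − 20.4·n = (48.400, -41.785). Then |TM| = |M − T| = 63.942.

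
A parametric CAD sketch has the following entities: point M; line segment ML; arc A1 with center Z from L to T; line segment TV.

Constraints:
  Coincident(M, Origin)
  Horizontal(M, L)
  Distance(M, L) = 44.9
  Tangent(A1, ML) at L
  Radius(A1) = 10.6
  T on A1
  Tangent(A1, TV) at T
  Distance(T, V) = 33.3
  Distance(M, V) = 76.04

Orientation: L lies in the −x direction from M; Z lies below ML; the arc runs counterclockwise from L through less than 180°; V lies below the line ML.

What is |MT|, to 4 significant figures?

55.46

Checks: ∠(ZL, LM) = 90.00° ✓; |ZT| = 10.60 ✓; ∠(ZT, TV) = 90.00° ✓; |TV| = 33.30 ✓; |MV| = 76.04 ✓.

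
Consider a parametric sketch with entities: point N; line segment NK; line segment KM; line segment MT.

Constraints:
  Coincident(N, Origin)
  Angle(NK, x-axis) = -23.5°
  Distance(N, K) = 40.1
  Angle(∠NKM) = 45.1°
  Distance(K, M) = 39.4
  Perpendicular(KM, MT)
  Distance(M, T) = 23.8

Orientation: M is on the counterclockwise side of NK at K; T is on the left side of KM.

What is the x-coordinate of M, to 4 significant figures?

22.40

N is at the origin; NK runs at -23.5° with length 40.1, so K = 40.1·(cos -23.5°, sin -23.5°) = (36.77, -15.99). ∠NKM = 45.1°, so KM runs at -23.5° + (180° − 45.1°) = 111.4° from the x-axis; with |KM| = 39.4, M = K + 39.4·(cos 111.4°, sin 111.4°) = (22.40, 20.69). So M.x = 22.40.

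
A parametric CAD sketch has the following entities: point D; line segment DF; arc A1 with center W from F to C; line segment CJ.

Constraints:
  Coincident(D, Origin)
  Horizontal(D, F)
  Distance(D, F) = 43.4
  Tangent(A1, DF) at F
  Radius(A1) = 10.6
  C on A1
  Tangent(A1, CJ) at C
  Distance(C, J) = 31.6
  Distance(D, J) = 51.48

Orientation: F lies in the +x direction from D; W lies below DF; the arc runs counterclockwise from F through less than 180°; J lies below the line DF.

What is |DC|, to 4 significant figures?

34.27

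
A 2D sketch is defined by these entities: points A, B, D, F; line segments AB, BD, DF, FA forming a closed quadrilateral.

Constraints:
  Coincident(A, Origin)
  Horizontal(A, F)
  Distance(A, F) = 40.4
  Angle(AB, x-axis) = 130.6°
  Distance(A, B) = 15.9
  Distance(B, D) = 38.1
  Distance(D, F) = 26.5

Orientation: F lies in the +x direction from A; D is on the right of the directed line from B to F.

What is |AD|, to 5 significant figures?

22.393

Checks: |AF| = 40.40 ✓; |AB| = 15.90 ✓; |BD| = 38.10 ✓; |DF| = 26.50 ✓.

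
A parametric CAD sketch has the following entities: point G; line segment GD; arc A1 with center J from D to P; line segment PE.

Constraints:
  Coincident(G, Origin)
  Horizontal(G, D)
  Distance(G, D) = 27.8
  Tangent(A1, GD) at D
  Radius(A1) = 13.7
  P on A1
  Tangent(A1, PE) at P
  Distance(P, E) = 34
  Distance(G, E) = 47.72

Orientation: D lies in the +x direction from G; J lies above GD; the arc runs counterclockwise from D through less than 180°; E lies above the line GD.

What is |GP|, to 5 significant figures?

43.955

Checks: |JP| = 13.70 ✓; ∠(JP, PE) = 90.00° ✓; |PE| = 34.00 ✓; |GE| = 47.72 ✓.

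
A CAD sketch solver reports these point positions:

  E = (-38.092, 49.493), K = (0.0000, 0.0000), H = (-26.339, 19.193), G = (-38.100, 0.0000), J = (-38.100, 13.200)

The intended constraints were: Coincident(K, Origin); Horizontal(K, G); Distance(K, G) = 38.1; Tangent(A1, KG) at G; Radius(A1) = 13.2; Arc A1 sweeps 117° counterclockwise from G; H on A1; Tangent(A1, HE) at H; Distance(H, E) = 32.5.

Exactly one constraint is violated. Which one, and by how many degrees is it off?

Tangent(A1, HE) at H — off by 5.80°.

K = (0.00, 0.00) ✓; K.y = 0.00, G.y = 0.00 ✓; |KG| = 38.10 ✓; ∠(JG, GK) = 90.00° ✓; |JG| = 13.20 ✓; bearing(J→H) − bearing(J→G) = 117.0° ✓; |JH| = 13.20 ✓; ∠(JH, HE) = 95.80° ✗; |HE| = 32.50 ✓.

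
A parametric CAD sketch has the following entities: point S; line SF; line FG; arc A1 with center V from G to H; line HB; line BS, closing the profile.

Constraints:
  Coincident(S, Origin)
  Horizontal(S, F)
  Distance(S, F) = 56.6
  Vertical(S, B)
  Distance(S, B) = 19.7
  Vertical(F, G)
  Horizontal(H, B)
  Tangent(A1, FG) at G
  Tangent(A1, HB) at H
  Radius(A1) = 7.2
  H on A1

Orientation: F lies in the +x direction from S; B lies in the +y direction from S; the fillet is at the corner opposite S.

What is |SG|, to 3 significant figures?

58.0

S is at the origin; SF is horizontal with |SF| = 56.6 and F on the +x side, so F = (56.6, 0.00). SB is vertical with |SB| = 19.7 and B on the +y side, so B = (0.00, 19.7). The virtual corner opposite S is at (56.6, 19.7). The tangent condition forces VG to be normal to FG and A1 meets HB tangentially, so VH is at right angles to HB, with radius 7.2, so the center V sits 7.2 in from both sides at V = (49.4, 12.5). That places the tangent points at G = (56.6, 12.5) on FG and H = (49.4, 19.7) on HB. Then |SG| = |G − S| = 58.0.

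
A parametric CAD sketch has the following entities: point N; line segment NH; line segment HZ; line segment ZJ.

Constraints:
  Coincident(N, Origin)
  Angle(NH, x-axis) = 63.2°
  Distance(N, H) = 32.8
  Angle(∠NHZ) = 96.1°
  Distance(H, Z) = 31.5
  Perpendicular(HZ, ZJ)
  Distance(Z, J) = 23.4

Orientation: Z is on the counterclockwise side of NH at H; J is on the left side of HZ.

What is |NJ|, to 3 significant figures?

36.2

∠NHZ = 96.1°, so HZ runs at 63.2° + (180° − 96.1°) = 147° from the x-axis; with |HZ| = 31.5, Z = H + 31.5·(cos 147°, sin 147°) = (-11.7, 46.4). HZ is perpendicular to ZJ; with |ZJ| = 23.4 on the left of HZ, J = Z + 23.4·(-0.543, -0.840) = (-24.4, 26.7). Then |NJ| = |J − N| = 36.2.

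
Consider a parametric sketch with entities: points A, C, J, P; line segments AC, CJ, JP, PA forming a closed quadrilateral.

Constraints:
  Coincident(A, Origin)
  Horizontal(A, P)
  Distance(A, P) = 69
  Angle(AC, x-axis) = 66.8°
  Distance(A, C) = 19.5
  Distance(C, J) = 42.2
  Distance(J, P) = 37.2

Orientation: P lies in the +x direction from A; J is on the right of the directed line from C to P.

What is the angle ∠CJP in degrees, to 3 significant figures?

107°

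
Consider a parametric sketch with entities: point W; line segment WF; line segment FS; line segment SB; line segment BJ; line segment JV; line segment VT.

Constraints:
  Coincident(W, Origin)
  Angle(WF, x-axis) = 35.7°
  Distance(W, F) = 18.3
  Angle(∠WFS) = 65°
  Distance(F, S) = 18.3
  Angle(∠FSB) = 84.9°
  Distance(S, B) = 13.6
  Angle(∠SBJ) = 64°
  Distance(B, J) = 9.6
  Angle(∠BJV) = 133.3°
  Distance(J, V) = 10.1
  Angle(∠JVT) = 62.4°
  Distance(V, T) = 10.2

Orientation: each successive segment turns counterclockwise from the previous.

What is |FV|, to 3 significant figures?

6.86

∠SBJ = 64.0° gives BJ at 1.80° from the x-axis; with |BJ| = 9.6, J = (2.92, 7.53). ∠BJV = 133.3° gives JV at 48.5° from the x-axis; with |JV| = 10.1, V = (9.62, 15.1). Then |FV| = |V − F| = 6.86.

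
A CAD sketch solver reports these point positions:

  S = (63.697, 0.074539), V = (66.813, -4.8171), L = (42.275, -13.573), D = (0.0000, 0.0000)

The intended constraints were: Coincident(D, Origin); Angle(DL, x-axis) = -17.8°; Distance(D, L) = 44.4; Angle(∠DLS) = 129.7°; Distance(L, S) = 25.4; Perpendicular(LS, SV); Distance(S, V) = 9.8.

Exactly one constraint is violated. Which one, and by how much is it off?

Distance(S, V) = 9.8 — off by 4.00.

D = (0.00, 0.00) ✓; DL at -17.80° ✓; |DL| = 44.40 ✓; ∠DLS = 129.7° ✓; |LS| = 25.40 ✓; ∠(LS, SV) = 90.00° ✓; |SV| = 5.800 ✗.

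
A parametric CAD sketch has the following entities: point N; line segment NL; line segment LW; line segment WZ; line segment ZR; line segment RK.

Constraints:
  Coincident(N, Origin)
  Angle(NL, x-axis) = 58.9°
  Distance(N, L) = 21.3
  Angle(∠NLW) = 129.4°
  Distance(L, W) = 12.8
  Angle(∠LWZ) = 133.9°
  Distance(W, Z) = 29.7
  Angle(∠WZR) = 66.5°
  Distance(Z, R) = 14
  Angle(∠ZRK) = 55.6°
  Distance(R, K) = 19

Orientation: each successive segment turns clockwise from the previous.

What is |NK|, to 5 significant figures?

39.343

N is at the origin; NL runs at 58.9° with length 21.3, so L = (11.002, 18.238). ∠NLW = 129.4° gives LW at 8.3000° from the x-axis; with |LW| = 12.8, W = (23.668, 20.086). ∠LWZ = 133.9° gives WZ at -37.800° from the x-axis; with |WZ| = 29.7, Z = (47.136, 1.8829). ∠WZR = 66.5° gives ZR at -151.30° from the x-axis; with |ZR| = 14.0, R = (34.856, -4.8402). ∠ZRK = 55.6° gives RK at 84.300° from the x-axis; with |RK| = 19.0, K = (36.743, 14.066). Then |NK| = |K − N| = 39.343.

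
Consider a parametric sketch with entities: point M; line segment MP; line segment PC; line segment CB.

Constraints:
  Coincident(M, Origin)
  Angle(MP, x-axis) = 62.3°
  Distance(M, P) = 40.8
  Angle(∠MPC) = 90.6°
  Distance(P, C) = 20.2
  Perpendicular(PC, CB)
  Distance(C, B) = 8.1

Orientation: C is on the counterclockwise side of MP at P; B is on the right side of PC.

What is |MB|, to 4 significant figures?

53.07

M is at the origin; MP runs at 62.3° with length 40.8, so P = 40.8·(cos 62.3°, sin 62.3°) = (18.97, 36.12). ∠MPC = 90.6°, so PC runs at 62.3° + (180° − 90.6°) = 151.7° from the x-axis; with |PC| = 20.2, C = P + 20.2·(cos 151.7°, sin 151.7°) = (1.180, 45.70). The perpendicularity gives CB at right angles to PC; with |CB| = 8.1 on the right of PC, B = C + 8.1·(0.4741, 0.8805) = (5.020, 52.83). Then |MB| = |B − M| = 53.07.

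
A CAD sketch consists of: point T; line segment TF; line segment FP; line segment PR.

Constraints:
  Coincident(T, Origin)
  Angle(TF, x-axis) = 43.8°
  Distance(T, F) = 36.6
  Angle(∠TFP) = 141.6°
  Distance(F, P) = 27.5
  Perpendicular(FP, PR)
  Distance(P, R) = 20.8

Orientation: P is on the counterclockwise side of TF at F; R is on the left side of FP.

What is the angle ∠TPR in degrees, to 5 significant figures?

67.970°

∠TFP = 141.6°, so FP runs at 43.8° + (180° − 141.6°) = 82.200° from the x-axis; with |FP| = 27.5, P = F + 27.5·(cos 82.200°, sin 82.200°) = (30.149, 52.578). FP ⟂ PR; with |PR| = 20.8 on the left of FP, R = P + 20.8·(-0.99075, 0.13572) = (9.5410, 55.401). Then cos ∠TPR = PT·PR / (|PT||PR|), giving 67.970°.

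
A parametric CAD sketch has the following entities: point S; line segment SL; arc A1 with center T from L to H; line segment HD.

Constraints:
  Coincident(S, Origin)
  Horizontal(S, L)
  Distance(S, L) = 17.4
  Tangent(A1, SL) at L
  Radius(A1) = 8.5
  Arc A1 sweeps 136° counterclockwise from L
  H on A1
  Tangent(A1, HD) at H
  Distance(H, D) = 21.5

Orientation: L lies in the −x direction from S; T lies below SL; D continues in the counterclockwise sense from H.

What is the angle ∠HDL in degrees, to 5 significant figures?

28.070°

S is at the origin; SL is horizontal with |SL| = 17.4 and L on the −x side, so L = (-17.400, 0.0000). Tangency of A1 to SL means the radius TL is perpendicular to SL, so T = L + (0, -8.5) = (-17.400, -8.5000). On A1, L sits at bearing 90° from T; a 136° counterclockwise sweep puts H at bearing 226°, so H = T + 8.5·(cos 226°, sin 226°) = (-23.305, -14.614). The tangent condition forces TH to be normal to HD, so HD runs along (−sin 226°, cos 226°); with |HD| = 21.5, D = (-7.8388, -29.550). Then cos ∠HDL = DH·DL / (|DH||DL|), giving 28.070°.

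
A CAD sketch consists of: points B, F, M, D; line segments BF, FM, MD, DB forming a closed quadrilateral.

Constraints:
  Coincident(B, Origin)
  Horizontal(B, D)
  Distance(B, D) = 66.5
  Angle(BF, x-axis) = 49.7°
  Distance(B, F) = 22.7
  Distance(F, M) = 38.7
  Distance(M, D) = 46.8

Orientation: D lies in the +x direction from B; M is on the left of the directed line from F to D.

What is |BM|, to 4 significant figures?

61.14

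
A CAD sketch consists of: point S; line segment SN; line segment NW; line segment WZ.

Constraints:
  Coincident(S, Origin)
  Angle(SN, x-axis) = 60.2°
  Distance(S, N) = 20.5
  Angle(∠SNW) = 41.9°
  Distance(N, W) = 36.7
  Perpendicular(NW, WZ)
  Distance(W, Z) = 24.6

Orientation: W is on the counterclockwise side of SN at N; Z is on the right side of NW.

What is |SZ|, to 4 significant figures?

43.89

S is at the origin; SN runs at 60.2° with length 20.5, so N = 20.5·(cos 60.2°, sin 60.2°) = (10.19, 17.79). ∠SNW = 41.9°, so NW runs at 60.2° + (180° − 41.9°) = 198.3° from the x-axis; with |NW| = 36.7, W = N + 36.7·(cos 198.3°, sin 198.3°) = (-24.66, 6.266). NW ⟂ WZ; with |WZ| = 24.6 on the right of NW, Z = W + 24.6·(-0.3140, 0.9494) = (-32.38, 29.62). Then |SZ| = |Z − S| = 43.89.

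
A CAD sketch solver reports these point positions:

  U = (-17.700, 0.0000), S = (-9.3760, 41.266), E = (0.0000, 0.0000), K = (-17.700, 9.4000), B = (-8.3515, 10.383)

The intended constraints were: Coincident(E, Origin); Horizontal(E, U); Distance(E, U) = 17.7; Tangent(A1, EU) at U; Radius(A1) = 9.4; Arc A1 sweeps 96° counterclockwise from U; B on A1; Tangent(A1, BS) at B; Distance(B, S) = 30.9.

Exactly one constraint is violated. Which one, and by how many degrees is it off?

Tangent(A1, BS) at B — off by 4.10°.

E = (0.00, 0.00) ✓; E.y = 0.00, U.y = 0.00 ✓; |EU| = 17.70 ✓; ∠(KU, UE) = 90.00° ✓; |KU| = 9.400 ✓; bearing(K→B) − bearing(K→U) = 96.00° ✓; |KB| = 9.400 ✓; ∠(KB, BS) = 94.10° ✗; |BS| = 30.90 ✓.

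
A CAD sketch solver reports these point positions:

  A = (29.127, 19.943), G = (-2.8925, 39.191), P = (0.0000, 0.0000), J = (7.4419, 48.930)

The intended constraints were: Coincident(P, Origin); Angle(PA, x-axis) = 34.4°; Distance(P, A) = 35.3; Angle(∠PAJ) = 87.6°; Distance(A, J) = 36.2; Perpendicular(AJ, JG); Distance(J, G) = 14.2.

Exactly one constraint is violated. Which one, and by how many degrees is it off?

Perpendicular(AJ, JG) — off by 6.50°.

P = (0.00, 0.00) ✓; PA at 34.40° ✓; |PA| = 35.30 ✓; ∠PAJ = 87.60° ✓; |AJ| = 36.20 ✓; ∠(AJ, JG) = 96.50° ✗; |JG| = 14.20 ✓.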